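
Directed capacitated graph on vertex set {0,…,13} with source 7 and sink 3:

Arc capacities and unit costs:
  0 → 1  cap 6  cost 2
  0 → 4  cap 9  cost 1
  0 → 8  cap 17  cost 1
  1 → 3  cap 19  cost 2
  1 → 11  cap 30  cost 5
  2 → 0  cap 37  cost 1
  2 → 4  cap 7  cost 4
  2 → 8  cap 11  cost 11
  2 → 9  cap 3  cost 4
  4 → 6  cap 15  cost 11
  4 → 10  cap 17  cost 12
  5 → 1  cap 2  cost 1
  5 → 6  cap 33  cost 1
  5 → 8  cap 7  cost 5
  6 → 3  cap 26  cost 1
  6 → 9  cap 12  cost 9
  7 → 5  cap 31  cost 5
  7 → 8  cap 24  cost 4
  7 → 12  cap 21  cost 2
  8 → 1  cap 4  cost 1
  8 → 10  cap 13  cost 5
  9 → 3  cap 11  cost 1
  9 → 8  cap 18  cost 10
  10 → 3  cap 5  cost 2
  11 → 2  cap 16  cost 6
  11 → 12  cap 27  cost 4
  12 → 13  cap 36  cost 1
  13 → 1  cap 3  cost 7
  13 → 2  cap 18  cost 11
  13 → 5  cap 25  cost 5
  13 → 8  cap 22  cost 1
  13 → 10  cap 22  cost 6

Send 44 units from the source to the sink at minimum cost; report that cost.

shortest-cost path #1: 7→8→1→3 push 4 @ unit cost 7 (adds 28)
shortest-cost path #2: 7→5→6→3 push 26 @ unit cost 7 (adds 182)
shortest-cost path #3: 7→5→1→3 push 2 @ unit cost 8 (adds 16)
shortest-cost path #4: 7→8→10→3 push 5 @ unit cost 11 (adds 55)
shortest-cost path #5: 7→12→13→1→3 push 3 @ unit cost 12 (adds 36)
shortest-cost path #6: 7→5→6→9→3 push 3 @ unit cost 16 (adds 48)
shortest-cost path #7: 7→12→13→2→9→3 push 1 @ unit cost 19 (adds 19)
total cost = 384

Minimum cost for 44 units: 384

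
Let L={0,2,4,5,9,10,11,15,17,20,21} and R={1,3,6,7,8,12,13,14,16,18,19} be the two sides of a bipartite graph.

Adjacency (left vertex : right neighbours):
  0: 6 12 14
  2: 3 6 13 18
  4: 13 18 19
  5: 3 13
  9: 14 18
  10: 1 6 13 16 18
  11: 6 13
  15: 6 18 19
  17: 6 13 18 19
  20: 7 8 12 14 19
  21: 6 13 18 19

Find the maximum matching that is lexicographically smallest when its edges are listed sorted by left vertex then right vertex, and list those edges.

Lex-smallest maximum matching: {(0,12), (2,3), (4,13), (9,14), (10,1), (11,6), (15,18), (17,19), (20,7)}

|M| = 9 (so the lex-smallest maximum matching has 9 edges)
process left vertices in ascending order; for each, take the smallest-labelled available neighbour that still permits 9 edges overall, or leave it unmatched if none does
lex-smallest matching: {0-12, 2-3, 4-13, 9-14, 10-1, 11-6, 15-18, 17-19, 20-7}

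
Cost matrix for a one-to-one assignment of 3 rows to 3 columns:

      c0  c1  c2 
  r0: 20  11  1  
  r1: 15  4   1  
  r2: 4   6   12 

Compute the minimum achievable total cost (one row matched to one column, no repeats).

optimal assignment: row0→col2 (cost 1), row1→col1 (cost 4), row2→col0 (cost 4)
total = 1 + 4 + 4 = 9

Minimum assignment cost: 9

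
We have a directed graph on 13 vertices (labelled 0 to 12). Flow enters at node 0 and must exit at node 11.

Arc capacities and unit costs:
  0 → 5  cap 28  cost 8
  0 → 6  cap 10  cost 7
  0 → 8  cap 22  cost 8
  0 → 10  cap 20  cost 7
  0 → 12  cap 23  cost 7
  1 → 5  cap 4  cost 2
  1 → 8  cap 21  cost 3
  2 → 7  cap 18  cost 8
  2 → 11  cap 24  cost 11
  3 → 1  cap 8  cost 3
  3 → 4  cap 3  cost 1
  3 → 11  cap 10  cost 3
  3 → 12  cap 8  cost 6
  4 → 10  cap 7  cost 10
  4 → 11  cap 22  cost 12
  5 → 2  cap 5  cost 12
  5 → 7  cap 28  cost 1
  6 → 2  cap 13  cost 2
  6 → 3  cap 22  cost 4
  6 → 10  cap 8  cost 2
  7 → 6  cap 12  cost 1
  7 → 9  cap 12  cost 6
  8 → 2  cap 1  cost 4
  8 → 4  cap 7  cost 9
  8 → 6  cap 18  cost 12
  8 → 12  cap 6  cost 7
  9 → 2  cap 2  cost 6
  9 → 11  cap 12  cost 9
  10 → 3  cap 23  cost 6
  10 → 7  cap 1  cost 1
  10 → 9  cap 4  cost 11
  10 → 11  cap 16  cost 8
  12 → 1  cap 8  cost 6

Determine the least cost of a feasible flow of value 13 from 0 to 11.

Minimum cost for 13 units: 185

shortest-cost path #1: 0→6→3→11 push 10 @ unit cost 14 (adds 140)
shortest-cost path #2: 0→10→11 push 3 @ unit cost 15 (adds 45)
total cost = 185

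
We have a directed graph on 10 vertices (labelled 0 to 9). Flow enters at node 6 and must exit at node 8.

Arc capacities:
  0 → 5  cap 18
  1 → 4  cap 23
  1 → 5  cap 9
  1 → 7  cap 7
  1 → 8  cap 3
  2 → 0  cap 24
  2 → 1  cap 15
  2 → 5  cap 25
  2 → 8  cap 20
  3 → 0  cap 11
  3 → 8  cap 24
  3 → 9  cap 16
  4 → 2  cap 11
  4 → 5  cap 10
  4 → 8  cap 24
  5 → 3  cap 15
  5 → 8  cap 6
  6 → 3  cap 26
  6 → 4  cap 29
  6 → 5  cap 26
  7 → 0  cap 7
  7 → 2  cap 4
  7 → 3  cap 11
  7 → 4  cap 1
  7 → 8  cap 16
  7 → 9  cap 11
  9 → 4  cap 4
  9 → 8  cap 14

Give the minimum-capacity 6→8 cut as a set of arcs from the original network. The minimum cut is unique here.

augment #1: 6→3→8 push 24
augment #2: 6→4→8 push 24
augment #3: 6→5→8 push 6
augment #4: 6→3→9→8 push 2
augment #5: 6→4→2→8 push 5
augment #6: 6→5→3→9→8 push 12
augment #7: 6→5→3→9→4→2→8 push 2
max flow = 75; residual-reachable set from 6 gives S-side
cut edges (S→T): {(3,8), (3,9), (5,8), (6,4)} total cap 75

Min-cut arcs: {(3,8), (3,9), (5,8), (6,4)} (total capacity 75)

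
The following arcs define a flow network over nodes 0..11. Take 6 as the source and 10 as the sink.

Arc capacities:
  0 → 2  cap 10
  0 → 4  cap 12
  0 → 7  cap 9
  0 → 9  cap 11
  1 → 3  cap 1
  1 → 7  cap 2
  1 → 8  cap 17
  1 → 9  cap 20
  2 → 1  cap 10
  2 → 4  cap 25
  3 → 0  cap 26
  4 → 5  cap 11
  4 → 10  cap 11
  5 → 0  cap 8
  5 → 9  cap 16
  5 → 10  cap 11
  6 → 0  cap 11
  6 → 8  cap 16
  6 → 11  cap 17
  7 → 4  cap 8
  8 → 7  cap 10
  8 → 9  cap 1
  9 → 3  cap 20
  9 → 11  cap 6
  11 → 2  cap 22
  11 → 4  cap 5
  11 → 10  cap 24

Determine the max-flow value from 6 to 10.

Maximum flow value: 37

augment #1: 6→11→10 bottleneck 17, total now 17
augment #2: 6→0→4→10 bottleneck 11, total now 28
augment #3: 6→8→9→11→10 bottleneck 1, total now 29
augment #4: 6→8→7→4→5→10 bottleneck 8, total now 37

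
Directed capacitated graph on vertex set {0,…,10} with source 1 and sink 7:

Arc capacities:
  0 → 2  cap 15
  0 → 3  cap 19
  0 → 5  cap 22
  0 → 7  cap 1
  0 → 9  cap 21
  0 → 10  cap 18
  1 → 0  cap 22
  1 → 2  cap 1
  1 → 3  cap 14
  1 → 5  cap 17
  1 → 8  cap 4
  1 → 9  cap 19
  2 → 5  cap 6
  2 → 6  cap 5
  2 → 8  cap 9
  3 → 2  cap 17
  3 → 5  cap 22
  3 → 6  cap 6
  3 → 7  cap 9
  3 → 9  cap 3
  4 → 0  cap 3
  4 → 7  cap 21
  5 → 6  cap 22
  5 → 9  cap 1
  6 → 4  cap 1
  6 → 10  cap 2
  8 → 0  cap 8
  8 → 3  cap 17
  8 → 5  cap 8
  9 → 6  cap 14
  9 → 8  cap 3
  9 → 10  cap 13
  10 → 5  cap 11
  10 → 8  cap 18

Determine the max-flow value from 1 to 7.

augment #1: 1→0→7 bottleneck 1, total now 1
augment #2: 1→3→7 bottleneck 9, total now 10
augment #3: 1→2→6→4→7 bottleneck 1, total now 11

Maximum flow value: 11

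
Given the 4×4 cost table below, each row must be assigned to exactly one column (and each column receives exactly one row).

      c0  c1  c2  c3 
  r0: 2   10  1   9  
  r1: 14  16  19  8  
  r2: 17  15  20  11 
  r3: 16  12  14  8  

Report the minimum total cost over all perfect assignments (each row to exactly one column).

one of 3 optimal assignments: row0→col2 (cost 1), row1→col0 (cost 14), row2→col1 (cost 15), row3→col3 (cost 8)
total = 1 + 14 + 15 + 8 = 38

Minimum assignment cost: 38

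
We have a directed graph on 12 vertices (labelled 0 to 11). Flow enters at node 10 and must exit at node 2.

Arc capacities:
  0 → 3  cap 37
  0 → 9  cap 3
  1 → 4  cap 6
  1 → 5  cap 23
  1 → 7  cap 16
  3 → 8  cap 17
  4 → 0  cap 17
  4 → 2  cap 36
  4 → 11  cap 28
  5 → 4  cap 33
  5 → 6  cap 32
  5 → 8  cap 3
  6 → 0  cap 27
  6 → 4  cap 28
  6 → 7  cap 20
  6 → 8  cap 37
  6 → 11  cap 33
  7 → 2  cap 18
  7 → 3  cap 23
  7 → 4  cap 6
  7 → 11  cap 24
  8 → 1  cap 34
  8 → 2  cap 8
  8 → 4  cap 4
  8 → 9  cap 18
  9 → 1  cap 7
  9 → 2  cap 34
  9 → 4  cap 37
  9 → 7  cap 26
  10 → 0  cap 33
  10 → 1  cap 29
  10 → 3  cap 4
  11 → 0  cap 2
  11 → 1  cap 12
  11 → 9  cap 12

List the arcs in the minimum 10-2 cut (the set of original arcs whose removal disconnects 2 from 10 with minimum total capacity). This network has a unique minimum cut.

Min-cut arcs: {(0,9), (3,8), (10,1)} (total capacity 49)

augment #1: 10→0→9→2 push 3
augment #2: 10→1→4→2 push 6
augment #3: 10→1→7→2 push 16
augment #4: 10→3→8→2 push 4
augment #5: 10→0→3→8→2 push 4
augment #6: 10→1→5→4→2 push 7
augment #7: 10→0→3→8→4→2 push 4
augment #8: 10→0→3→8→9→2 push 5
max flow = 49; residual-reachable set from 10 gives S-side
cut edges (S→T): {(0,9), (3,8), (10,1)} total cap 49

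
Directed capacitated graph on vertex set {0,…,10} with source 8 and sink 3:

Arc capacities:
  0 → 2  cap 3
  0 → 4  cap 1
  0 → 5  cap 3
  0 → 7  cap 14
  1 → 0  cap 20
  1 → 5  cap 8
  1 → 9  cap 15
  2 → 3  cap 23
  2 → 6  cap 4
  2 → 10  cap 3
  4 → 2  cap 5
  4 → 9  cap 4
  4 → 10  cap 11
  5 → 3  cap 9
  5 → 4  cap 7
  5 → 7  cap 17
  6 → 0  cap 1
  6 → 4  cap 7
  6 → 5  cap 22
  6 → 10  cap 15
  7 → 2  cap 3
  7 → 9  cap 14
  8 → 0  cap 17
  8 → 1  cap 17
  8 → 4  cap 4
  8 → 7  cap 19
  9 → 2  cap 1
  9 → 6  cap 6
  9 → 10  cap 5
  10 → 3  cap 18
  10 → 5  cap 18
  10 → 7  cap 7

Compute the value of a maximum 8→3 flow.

augment #1: 8→0→2→3 bottleneck 3, total now 3
augment #2: 8→0→5→3 bottleneck 3, total now 6
augment #3: 8→1→5→3 bottleneck 6, total now 12
augment #4: 8→4→2→3 bottleneck 4, total now 16
augment #5: 8→7→2→3 bottleneck 3, total now 19
augment #6: 8→0→4→2→3 bottleneck 1, total now 20
augment #7: 8→1→9→2→3 bottleneck 1, total now 21
augment #8: 8→1→9→10→3 bottleneck 5, total now 26
augment #9: 8→1→5→4→10→3 bottleneck 2, total now 28
augment #10: 8→1→9→6→10→3 bottleneck 3, total now 31
augment #11: 8→7→9→6→10→3 bottleneck 3, total now 34

Maximum flow value: 34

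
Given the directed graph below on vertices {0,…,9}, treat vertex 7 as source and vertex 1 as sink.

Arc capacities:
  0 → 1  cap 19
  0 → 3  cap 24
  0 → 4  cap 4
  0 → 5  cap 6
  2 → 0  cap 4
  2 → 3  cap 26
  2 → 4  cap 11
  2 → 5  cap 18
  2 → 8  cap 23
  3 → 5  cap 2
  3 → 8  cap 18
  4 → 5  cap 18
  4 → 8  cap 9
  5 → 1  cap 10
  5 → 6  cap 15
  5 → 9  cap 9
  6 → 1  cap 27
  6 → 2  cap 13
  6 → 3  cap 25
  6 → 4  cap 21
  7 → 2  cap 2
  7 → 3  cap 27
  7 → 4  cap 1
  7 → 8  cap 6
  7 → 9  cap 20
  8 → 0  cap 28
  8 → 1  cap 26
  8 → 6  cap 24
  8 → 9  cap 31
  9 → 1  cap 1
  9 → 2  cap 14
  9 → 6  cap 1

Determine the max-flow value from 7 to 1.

augment #1: 7→8→1 bottleneck 6, total now 6
augment #2: 7→9→1 bottleneck 1, total now 7
augment #3: 7→2→0→1 bottleneck 2, total now 9
augment #4: 7→3→5→1 bottleneck 2, total now 11
augment #5: 7→3→8→1 bottleneck 18, total now 29
augment #6: 7→4→5→1 bottleneck 1, total now 30
augment #7: 7→9→6→1 bottleneck 1, total now 31
augment #8: 7→9→2→0→1 bottleneck 2, total now 33
augment #9: 7→9→2→5→1 bottleneck 7, total now 40
augment #10: 7→9→2→8→1 bottleneck 2, total now 42
augment #11: 7→9→2→5→6→1 bottleneck 3, total now 45

Maximum flow value: 45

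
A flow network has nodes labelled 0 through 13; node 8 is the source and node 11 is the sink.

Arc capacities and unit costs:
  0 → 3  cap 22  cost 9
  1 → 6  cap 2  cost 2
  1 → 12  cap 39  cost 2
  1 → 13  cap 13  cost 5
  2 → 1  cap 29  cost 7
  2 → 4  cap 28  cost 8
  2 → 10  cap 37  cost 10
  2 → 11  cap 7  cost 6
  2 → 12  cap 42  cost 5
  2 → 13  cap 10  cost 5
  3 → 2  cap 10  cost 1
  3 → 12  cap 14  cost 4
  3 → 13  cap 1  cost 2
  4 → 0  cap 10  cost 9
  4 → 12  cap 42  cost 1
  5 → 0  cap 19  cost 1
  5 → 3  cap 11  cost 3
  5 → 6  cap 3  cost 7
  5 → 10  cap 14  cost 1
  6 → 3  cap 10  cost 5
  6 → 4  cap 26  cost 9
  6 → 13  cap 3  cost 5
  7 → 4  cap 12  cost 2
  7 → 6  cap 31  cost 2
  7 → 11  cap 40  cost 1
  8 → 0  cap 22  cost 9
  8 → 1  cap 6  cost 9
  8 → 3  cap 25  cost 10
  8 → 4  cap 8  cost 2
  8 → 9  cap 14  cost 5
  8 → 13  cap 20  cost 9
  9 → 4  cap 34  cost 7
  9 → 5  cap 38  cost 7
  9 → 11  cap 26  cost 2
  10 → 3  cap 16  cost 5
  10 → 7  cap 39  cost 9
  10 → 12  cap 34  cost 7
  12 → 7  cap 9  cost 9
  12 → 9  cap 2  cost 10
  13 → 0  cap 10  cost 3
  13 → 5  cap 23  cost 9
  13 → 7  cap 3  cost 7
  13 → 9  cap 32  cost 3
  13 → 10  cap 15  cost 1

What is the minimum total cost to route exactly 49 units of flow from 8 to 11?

Minimum cost for 49 units: 640

shortest-cost path #1: 8→9→11 push 14 @ unit cost 7 (adds 98)
shortest-cost path #2: 8→4→12→7→11 push 8 @ unit cost 13 (adds 104)
shortest-cost path #3: 8→13→9→11 push 12 @ unit cost 14 (adds 168)
shortest-cost path #4: 8→13→7→11 push 3 @ unit cost 17 (adds 51)
shortest-cost path #5: 8→3→2→11 push 7 @ unit cost 17 (adds 119)
shortest-cost path #6: 8→13→10→7→11 push 5 @ unit cost 20 (adds 100)
total cost = 640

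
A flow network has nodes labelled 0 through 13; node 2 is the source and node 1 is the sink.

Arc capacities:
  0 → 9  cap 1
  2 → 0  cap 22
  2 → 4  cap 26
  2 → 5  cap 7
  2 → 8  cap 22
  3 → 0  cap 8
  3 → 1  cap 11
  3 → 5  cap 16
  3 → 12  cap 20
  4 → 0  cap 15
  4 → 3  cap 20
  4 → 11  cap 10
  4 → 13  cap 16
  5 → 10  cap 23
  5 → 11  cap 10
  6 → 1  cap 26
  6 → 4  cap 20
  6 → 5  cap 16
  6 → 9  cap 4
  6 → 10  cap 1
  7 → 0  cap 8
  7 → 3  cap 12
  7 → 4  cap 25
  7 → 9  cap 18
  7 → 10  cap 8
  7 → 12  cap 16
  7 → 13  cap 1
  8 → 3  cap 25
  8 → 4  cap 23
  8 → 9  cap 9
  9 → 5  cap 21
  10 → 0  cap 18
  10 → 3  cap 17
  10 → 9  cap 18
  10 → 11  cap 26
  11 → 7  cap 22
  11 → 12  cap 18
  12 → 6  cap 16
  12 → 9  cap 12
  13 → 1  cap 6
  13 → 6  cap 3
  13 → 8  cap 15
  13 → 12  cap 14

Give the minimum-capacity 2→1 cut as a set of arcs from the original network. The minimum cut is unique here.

augment #1: 2→4→3→1 push 11
augment #2: 2→4→13→1 push 6
augment #3: 2→4→13→6→1 push 3
augment #4: 2→4→3→12→6→1 push 6
augment #5: 2→5→11→12→6→1 push 7
augment #6: 2→8→3→12→6→1 push 3
max flow = 36; residual-reachable set from 2 gives S-side
cut edges (S→T): {(3,1), (12,6), (13,1), (13,6)} total cap 36

Min-cut arcs: {(3,1), (12,6), (13,1), (13,6)} (total capacity 36)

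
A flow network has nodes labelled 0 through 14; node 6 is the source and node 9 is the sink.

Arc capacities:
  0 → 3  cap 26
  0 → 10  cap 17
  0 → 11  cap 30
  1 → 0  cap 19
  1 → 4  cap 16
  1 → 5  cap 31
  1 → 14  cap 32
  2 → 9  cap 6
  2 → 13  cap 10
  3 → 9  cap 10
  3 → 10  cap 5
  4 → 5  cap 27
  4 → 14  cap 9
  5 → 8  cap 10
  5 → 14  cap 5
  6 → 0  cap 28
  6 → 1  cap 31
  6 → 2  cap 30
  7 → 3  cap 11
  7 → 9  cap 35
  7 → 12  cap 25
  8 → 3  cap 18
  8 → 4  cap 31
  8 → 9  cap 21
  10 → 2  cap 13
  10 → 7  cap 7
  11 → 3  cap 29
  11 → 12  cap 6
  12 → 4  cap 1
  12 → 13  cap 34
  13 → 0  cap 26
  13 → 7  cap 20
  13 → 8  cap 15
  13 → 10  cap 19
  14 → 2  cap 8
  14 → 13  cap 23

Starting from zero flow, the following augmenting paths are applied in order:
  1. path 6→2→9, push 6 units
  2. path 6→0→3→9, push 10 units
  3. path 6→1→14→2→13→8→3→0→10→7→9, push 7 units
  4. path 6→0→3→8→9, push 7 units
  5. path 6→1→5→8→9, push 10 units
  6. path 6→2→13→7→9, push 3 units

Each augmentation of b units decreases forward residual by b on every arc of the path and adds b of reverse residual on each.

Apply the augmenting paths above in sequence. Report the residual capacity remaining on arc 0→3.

Residual capacity of (0,3): 16

after path 1 (6→2→9, push 6): res(0,3)=26
after path 2 (6→0→3→9, push 10): res(0,3)=16
after path 3 (6→1→14→2→13→8→3→0→10→7→9, push 7): res(0,3)=23
after path 4 (6→0→3→8→9, push 7): res(0,3)=16
after path 5 (6→1→5→8→9, push 10): res(0,3)=16
after path 6 (6→2→13→7→9, push 3): res(0,3)=16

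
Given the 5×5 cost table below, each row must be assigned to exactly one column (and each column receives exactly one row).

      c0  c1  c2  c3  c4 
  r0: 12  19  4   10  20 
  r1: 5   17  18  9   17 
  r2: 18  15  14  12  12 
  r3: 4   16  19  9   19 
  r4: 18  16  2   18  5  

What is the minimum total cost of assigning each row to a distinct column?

optimal assignment: row0→col2 (cost 4), row1→col3 (cost 9), row2→col1 (cost 15), row3→col0 (cost 4), row4→col4 (cost 5)
total = 4 + 9 + 15 + 4 + 5 = 37

Minimum assignment cost: 37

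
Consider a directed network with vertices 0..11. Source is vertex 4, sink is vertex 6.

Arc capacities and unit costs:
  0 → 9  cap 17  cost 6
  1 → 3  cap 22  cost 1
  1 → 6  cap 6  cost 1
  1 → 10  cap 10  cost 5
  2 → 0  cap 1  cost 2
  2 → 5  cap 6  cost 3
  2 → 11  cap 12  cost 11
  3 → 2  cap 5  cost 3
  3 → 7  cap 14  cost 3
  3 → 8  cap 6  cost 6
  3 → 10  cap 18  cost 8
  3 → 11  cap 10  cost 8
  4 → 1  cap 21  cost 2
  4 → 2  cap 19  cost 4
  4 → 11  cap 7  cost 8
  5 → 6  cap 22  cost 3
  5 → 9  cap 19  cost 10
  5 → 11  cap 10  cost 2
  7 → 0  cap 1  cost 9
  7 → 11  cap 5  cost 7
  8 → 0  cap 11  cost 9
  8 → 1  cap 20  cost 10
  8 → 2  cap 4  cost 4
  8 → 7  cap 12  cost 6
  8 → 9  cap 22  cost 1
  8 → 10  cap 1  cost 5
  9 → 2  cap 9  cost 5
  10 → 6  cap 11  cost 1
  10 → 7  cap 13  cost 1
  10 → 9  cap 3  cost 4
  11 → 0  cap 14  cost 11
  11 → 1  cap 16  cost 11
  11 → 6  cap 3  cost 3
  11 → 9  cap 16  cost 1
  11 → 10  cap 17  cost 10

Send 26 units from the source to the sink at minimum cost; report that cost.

shortest-cost path #1: 4→1→6 push 6 @ unit cost 3 (adds 18)
shortest-cost path #2: 4→1→10→6 push 10 @ unit cost 8 (adds 80)
shortest-cost path #3: 4→2→5→6 push 6 @ unit cost 10 (adds 60)
shortest-cost path #4: 4→11→6 push 3 @ unit cost 11 (adds 33)
shortest-cost path #5: 4→1→3→10→6 push 1 @ unit cost 12 (adds 12)
total cost = 203

Minimum cost for 26 units: 203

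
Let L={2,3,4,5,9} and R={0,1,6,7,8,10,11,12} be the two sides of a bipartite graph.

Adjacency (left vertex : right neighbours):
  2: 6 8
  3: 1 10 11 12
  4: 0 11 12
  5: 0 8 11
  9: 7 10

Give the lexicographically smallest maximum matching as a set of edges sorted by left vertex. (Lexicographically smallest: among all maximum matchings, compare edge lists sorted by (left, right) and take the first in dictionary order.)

|M| = 5 (so the lex-smallest maximum matching has 5 edges)
process left vertices in ascending order; for each, take the smallest-labelled available neighbour that still permits 5 edges overall, or leave it unmatched if none does
lex-smallest matching: {2-6, 3-1, 4-0, 5-8, 9-7}

Lex-smallest maximum matching: {(2,6), (3,1), (4,0), (5,8), (9,7)}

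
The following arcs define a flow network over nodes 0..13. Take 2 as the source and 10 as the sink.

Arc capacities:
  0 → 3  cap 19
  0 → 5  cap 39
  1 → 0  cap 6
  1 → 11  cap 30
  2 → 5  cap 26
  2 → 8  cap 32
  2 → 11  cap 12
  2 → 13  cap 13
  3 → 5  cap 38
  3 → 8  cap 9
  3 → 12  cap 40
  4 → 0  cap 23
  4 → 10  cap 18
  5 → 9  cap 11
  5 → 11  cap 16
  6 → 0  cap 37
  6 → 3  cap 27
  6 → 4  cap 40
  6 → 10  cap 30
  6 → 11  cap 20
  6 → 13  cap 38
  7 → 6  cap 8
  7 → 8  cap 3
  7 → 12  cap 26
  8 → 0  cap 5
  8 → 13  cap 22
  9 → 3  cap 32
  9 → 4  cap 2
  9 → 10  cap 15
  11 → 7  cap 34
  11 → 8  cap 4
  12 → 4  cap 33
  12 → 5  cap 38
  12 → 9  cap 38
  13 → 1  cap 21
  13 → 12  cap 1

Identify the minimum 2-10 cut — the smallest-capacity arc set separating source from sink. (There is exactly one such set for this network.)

augment #1: 2→5→9→10 push 11
augment #2: 2→11→7→6→10 push 8
augment #3: 2→13→12→4→10 push 1
augment #4: 2→11→7→12→4→10 push 4
augment #5: 2→5→11→7→12→4→10 push 13
augment #6: 2→5→11→7→12→9→10 push 2
augment #7: 2→8→0→3→12→9→10 push 2
max flow = 41; residual-reachable set from 2 gives S-side
cut edges (S→T): {(4,10), (7,6), (9,10)} total cap 41

Min-cut arcs: {(4,10), (7,6), (9,10)} (total capacity 41)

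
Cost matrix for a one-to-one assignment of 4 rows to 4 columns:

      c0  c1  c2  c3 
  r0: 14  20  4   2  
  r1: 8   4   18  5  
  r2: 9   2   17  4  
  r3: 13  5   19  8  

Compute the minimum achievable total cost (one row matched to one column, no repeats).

optimal assignment: row0→col2 (cost 4), row1→col0 (cost 8), row2→col3 (cost 4), row3→col1 (cost 5)
total = 4 + 8 + 4 + 5 = 21

Minimum assignment cost: 21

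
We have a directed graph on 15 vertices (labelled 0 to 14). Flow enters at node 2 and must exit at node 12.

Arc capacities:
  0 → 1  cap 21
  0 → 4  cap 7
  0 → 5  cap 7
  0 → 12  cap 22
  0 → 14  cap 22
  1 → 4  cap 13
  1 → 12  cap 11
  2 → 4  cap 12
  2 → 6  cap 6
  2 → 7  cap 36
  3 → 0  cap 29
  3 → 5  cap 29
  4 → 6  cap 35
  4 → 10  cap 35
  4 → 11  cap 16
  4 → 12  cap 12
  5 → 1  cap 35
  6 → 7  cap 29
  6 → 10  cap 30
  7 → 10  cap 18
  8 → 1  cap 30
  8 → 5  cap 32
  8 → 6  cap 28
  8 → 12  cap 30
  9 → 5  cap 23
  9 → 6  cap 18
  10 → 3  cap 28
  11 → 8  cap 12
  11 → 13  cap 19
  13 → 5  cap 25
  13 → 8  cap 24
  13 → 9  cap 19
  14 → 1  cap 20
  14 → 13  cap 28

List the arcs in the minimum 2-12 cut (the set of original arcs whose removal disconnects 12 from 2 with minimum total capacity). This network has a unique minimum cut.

augment #1: 2→4→12 push 12
augment #2: 2→6→10→3→0→12 push 6
augment #3: 2→7→10→3→0→12 push 16
augment #4: 2→7→10→3→0→1→12 push 2
max flow = 36; residual-reachable set from 2 gives S-side
cut edges (S→T): {(2,4), (2,6), (7,10)} total cap 36

Min-cut arcs: {(2,4), (2,6), (7,10)} (total capacity 36)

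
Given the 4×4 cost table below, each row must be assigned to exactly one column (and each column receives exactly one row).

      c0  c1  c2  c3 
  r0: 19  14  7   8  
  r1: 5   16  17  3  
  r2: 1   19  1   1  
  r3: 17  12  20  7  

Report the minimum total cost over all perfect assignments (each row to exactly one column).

optimal assignment: row0→col2 (cost 7), row1→col3 (cost 3), row2→col0 (cost 1), row3→col1 (cost 12)
total = 7 + 3 + 1 + 12 = 23

Minimum assignment cost: 23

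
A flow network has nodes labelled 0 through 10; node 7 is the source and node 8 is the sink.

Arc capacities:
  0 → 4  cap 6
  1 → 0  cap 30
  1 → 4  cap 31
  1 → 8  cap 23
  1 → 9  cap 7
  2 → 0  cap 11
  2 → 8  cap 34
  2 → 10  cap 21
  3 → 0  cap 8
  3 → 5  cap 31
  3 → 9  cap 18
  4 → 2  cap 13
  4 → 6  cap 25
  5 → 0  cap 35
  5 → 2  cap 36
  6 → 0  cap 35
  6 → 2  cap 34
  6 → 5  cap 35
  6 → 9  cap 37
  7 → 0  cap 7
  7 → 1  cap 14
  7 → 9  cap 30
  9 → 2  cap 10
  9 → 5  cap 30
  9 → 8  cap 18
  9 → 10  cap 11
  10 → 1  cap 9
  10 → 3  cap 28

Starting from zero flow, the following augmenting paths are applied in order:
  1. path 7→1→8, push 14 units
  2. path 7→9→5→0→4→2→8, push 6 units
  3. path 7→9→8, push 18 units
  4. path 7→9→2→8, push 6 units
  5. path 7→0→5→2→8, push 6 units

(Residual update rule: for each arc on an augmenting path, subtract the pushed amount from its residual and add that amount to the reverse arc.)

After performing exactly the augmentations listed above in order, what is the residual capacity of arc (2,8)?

Residual capacity of (2,8): 16

after path 1 (7→1→8, push 14): res(2,8)=34
after path 2 (7→9→5→0→4→2→8, push 6): res(2,8)=28
after path 3 (7→9→8, push 18): res(2,8)=28
after path 4 (7→9→2→8, push 6): res(2,8)=22
after path 5 (7→0→5→2→8, push 6): res(2,8)=16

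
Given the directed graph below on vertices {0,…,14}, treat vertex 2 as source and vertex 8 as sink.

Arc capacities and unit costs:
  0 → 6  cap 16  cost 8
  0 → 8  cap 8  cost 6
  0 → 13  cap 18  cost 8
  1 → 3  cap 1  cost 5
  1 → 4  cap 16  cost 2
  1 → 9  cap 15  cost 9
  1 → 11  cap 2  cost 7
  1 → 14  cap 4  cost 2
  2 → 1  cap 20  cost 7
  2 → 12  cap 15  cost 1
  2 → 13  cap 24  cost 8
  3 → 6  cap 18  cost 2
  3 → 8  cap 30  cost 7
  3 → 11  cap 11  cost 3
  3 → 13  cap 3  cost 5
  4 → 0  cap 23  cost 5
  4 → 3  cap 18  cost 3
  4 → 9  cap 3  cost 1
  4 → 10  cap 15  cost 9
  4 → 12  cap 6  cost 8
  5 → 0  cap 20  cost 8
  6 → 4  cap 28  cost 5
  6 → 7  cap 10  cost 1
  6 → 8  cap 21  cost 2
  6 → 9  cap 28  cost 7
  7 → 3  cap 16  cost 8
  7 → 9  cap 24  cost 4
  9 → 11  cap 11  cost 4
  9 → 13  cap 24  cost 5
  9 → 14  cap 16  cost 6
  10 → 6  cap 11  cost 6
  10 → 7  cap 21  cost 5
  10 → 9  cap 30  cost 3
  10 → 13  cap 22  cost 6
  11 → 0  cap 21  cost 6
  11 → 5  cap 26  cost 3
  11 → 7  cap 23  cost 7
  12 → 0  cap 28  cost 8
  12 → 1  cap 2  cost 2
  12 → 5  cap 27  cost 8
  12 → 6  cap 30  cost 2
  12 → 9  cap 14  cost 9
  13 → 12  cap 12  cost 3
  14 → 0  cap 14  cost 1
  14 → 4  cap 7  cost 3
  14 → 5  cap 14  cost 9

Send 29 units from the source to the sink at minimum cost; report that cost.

Minimum cost for 29 units: 305

shortest-cost path #1: 2→12→6→8 push 15 @ unit cost 5 (adds 75)
shortest-cost path #2: 2→13→12→6→8 push 6 @ unit cost 15 (adds 90)
shortest-cost path #3: 2→1→14→0→8 push 4 @ unit cost 16 (adds 64)
shortest-cost path #4: 2→1→3→8 push 1 @ unit cost 19 (adds 19)
shortest-cost path #5: 2→1→4→3→8 push 3 @ unit cost 19 (adds 57)
total cost = 305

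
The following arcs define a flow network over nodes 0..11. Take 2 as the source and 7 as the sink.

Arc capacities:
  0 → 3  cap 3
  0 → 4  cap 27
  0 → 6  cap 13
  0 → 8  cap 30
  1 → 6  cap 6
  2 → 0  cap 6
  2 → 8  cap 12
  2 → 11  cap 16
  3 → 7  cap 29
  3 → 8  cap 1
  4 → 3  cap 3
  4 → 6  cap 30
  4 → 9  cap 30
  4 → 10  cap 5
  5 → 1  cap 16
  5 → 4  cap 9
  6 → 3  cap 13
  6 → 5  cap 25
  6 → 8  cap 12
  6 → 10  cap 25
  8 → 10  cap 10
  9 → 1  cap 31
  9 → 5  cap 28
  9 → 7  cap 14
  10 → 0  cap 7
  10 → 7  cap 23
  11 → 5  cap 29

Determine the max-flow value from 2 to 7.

augment #1: 2→0→3→7 bottleneck 3, total now 3
augment #2: 2→8→10→7 bottleneck 10, total now 13
augment #3: 2→0→4→3→7 bottleneck 3, total now 16
augment #4: 2→11→5→4→9→7 bottleneck 9, total now 25
augment #5: 2→11→5→1→6→3→7 bottleneck 6, total now 31

Maximum flow value: 31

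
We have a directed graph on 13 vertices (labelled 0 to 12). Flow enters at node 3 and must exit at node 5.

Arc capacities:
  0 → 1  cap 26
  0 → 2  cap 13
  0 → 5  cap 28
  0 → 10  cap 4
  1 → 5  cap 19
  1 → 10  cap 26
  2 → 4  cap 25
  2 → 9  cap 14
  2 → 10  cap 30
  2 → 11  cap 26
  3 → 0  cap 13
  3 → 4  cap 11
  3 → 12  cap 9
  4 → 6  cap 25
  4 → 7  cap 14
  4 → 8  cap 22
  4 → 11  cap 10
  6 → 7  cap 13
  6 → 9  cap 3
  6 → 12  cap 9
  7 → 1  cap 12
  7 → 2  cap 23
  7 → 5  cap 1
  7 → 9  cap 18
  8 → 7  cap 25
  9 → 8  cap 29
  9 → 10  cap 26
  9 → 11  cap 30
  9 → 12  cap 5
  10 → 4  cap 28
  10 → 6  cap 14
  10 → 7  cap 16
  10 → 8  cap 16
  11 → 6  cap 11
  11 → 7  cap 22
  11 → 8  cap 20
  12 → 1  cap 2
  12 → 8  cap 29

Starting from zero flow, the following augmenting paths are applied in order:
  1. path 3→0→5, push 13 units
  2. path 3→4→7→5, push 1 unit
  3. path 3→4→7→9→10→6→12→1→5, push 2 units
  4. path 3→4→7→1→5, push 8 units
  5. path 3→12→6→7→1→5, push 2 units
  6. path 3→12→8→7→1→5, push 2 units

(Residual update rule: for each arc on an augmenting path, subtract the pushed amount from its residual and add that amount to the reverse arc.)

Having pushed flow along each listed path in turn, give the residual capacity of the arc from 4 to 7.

after path 1 (3→0→5, push 13): res(4,7)=14
after path 2 (3→4→7→5, push 1): res(4,7)=13
after path 3 (3→4→7→9→10→6→12→1→5, push 2): res(4,7)=11
after path 4 (3→4→7→1→5, push 8): res(4,7)=3
after path 5 (3→12→6→7→1→5, push 2): res(4,7)=3
after path 6 (3→12→8→7→1→5, push 2): res(4,7)=3

Residual capacity of (4,7): 3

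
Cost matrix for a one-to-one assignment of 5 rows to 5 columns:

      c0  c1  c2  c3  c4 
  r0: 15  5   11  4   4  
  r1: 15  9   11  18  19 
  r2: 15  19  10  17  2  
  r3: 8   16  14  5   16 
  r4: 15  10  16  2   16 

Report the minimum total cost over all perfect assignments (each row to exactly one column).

optimal assignment: row0→col1 (cost 5), row1→col2 (cost 11), row2→col4 (cost 2), row3→col0 (cost 8), row4→col3 (cost 2)
total = 5 + 11 + 2 + 8 + 2 = 28

Minimum assignment cost: 28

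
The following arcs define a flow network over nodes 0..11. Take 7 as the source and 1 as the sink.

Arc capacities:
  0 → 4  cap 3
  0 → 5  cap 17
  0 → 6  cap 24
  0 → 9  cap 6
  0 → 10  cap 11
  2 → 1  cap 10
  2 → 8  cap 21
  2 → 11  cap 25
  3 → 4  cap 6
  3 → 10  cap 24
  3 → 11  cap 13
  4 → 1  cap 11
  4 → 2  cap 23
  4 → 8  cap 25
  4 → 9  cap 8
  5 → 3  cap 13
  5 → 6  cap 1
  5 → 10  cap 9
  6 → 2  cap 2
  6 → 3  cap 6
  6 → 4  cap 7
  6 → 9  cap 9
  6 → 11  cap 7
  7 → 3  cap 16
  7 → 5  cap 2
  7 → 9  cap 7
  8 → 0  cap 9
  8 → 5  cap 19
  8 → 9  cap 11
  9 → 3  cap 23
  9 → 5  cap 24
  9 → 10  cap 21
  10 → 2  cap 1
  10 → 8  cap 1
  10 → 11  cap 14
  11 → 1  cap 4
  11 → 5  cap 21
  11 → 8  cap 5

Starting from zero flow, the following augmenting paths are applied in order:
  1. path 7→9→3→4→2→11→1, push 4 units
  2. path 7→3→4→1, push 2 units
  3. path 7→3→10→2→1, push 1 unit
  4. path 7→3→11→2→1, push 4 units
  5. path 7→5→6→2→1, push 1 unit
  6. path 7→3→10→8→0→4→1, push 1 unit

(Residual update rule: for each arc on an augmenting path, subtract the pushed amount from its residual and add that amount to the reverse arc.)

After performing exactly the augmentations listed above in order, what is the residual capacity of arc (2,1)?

after path 1 (7→9→3→4→2→11→1, push 4): res(2,1)=10
after path 2 (7→3→4→1, push 2): res(2,1)=10
after path 3 (7→3→10→2→1, push 1): res(2,1)=9
after path 4 (7→3→11→2→1, push 4): res(2,1)=5
after path 5 (7→5→6→2→1, push 1): res(2,1)=4
after path 6 (7→3→10→8→0→4→1, push 1): res(2,1)=4

Residual capacity of (2,1): 4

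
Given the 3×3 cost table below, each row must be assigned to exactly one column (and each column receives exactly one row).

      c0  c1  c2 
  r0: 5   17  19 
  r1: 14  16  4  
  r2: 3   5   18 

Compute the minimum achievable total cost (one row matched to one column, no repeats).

Minimum assignment cost: 14

optimal assignment: row0→col0 (cost 5), row1→col2 (cost 4), row2→col1 (cost 5)
total = 5 + 4 + 5 = 14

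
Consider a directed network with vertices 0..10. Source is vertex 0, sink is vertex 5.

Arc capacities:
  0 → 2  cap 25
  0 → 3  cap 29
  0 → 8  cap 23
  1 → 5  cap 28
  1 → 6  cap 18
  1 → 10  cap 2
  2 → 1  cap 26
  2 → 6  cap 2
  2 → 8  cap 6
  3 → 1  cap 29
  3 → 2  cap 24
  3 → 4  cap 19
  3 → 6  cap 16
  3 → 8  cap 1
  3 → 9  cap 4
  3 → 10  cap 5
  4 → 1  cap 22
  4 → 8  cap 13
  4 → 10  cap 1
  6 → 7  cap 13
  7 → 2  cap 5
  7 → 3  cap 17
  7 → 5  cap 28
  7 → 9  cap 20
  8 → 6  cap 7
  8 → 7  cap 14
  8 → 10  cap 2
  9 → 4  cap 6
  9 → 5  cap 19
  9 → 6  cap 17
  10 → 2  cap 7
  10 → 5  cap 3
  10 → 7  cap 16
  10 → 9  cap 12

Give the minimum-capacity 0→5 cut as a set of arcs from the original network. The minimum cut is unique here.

augment #1: 0→2→1→5 push 25
augment #2: 0→3→1→5 push 3
augment #3: 0→3→9→5 push 4
augment #4: 0→3→10→5 push 3
augment #5: 0→8→7→5 push 14
augment #6: 0→3→6→7→5 push 13
augment #7: 0→3→10→7→5 push 1
augment #8: 0→3→10→9→5 push 1
augment #9: 0→8→10→9→5 push 2
augment #10: 0→3→1→10→9→5 push 2
augment #11: 0→3→4→10→9→5 push 1
max flow = 69; residual-reachable set from 0 gives S-side
cut edges (S→T): {(1,5), (1,10), (3,9), (3,10), (4,10), (6,7), (8,7), (8,10)} total cap 69

Min-cut arcs: {(1,5), (1,10), (3,9), (3,10), (4,10), (6,7), (8,7), (8,10)} (total capacity 69)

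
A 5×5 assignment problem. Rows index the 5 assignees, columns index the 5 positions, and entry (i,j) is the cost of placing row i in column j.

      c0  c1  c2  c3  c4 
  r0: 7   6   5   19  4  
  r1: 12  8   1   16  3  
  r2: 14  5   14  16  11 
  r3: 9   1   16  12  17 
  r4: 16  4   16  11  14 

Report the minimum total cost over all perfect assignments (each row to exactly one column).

Minimum assignment cost: 30

optimal assignment: row0→col4 (cost 4), row1→col2 (cost 1), row2→col1 (cost 5), row3→col0 (cost 9), row4→col3 (cost 11)
total = 4 + 1 + 5 + 9 + 11 = 30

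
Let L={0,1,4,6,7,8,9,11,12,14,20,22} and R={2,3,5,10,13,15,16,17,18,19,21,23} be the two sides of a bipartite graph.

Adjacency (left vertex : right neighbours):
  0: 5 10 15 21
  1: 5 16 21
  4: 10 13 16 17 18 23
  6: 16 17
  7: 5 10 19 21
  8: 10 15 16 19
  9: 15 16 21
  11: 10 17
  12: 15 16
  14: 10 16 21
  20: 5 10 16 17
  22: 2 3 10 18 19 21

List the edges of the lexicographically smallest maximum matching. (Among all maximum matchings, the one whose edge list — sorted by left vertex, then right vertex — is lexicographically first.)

|M| = 9 (so the lex-smallest maximum matching has 9 edges)
process left vertices in ascending order; for each, take the smallest-labelled available neighbour that still permits 9 edges overall, or leave it unmatched if none does
lex-smallest matching: {0-5, 1-16, 4-13, 6-17, 7-10, 8-19, 9-15, 14-21, 22-2}

Lex-smallest maximum matching: {(0,5), (1,16), (4,13), (6,17), (7,10), (8,19), (9,15), (14,21), (22,2)}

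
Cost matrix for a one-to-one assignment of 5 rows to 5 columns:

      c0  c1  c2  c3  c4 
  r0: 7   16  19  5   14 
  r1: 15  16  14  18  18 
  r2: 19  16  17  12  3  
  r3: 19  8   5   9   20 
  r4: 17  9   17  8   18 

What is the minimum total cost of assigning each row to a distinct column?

optimal assignment: row0→col3 (cost 5), row1→col0 (cost 15), row2→col4 (cost 3), row3→col2 (cost 5), row4→col1 (cost 9)
total = 5 + 15 + 3 + 5 + 9 = 37

Minimum assignment cost: 37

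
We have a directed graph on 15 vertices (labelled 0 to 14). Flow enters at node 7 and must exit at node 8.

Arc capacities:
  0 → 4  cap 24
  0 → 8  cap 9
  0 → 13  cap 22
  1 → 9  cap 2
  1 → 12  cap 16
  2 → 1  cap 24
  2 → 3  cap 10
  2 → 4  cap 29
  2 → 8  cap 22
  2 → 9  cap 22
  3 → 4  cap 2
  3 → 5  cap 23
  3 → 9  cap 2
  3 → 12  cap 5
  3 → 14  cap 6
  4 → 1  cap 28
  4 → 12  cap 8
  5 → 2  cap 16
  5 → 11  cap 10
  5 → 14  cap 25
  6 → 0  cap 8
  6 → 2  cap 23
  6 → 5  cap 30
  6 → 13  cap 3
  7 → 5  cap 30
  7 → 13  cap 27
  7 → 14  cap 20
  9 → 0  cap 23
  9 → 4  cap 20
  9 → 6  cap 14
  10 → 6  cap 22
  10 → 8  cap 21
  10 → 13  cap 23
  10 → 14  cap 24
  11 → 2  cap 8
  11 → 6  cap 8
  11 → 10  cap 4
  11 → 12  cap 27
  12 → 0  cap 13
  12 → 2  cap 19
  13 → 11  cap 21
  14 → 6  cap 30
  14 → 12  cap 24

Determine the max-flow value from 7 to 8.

Maximum flow value: 35

augment #1: 7→5→2→8 bottleneck 16, total now 16
augment #2: 7→5→11→2→8 bottleneck 6, total now 22
augment #3: 7→5→11→10→8 bottleneck 4, total now 26
augment #4: 7→14→6→0→8 bottleneck 8, total now 34
augment #5: 7→14→12→0→8 bottleneck 1, total now 35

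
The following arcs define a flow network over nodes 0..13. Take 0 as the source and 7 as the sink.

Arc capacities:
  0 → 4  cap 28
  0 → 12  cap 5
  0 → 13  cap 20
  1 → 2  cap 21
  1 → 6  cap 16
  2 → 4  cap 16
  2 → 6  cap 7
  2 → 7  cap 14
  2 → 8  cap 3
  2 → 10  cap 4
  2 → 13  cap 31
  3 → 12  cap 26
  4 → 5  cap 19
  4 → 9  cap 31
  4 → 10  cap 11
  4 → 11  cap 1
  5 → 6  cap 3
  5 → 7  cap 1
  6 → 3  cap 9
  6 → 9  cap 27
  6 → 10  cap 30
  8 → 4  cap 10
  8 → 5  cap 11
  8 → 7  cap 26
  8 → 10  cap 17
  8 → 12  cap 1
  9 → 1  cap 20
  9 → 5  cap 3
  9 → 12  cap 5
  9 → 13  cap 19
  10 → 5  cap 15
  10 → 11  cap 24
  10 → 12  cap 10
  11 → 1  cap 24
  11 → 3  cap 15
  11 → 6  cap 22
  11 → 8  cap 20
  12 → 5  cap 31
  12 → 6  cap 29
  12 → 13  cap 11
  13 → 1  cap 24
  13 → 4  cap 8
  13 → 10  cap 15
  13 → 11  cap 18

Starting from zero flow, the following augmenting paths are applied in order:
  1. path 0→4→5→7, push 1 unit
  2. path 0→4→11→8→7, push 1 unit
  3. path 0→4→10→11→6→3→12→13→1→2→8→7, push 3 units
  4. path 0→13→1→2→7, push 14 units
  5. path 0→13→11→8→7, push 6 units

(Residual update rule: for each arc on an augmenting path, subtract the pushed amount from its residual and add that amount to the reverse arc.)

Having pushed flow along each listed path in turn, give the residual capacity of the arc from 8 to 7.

Residual capacity of (8,7): 16

after path 1 (0→4→5→7, push 1): res(8,7)=26
after path 2 (0→4→11→8→7, push 1): res(8,7)=25
after path 3 (0→4→10→11→6→3→12→13→1→2→8→7, push 3): res(8,7)=22
after path 4 (0→13→1→2→7, push 14): res(8,7)=22
after path 5 (0→13→11→8→7, push 6): res(8,7)=16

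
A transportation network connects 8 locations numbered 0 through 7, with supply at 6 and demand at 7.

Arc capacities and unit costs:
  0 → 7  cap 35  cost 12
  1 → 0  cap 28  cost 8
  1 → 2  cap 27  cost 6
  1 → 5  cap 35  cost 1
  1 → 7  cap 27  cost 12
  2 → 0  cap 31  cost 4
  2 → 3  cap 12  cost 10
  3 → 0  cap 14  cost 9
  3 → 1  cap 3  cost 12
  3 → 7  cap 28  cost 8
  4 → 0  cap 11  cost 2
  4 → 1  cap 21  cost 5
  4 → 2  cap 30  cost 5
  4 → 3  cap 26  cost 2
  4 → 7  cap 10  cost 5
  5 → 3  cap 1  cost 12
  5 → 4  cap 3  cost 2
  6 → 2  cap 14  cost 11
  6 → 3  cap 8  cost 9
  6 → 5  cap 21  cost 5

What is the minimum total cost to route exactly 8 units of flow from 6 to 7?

shortest-cost path #1: 6→5→4→7 push 3 @ unit cost 12 (adds 36)
shortest-cost path #2: 6→3→7 push 5 @ unit cost 17 (adds 85)
total cost = 121

Minimum cost for 8 units: 121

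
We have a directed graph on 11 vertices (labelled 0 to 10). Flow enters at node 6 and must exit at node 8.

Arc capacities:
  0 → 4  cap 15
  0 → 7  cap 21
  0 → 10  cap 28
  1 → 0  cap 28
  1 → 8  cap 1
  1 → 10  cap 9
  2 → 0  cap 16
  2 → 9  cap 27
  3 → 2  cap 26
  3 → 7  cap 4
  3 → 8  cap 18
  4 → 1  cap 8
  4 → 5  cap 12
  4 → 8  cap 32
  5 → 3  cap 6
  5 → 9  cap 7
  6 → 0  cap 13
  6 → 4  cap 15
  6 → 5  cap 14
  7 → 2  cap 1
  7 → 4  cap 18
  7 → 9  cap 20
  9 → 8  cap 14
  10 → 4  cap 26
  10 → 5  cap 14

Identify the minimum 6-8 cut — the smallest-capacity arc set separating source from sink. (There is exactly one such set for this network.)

Min-cut arcs: {(5,3), (5,9), (6,0), (6,4)} (total capacity 41)

augment #1: 6→4→8 push 15
augment #2: 6→0→4→8 push 13
augment #3: 6→5→3→8 push 6
augment #4: 6→5→9→8 push 7
max flow = 41; residual-reachable set from 6 gives S-side
cut edges (S→T): {(5,3), (5,9), (6,0), (6,4)} total cap 41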